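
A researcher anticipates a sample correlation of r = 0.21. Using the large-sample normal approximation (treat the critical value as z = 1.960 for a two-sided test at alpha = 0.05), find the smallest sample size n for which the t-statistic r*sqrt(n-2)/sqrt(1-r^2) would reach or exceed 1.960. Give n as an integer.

86

r√(n−2)/√(1−r²) ≥ 1.960  ⇔  n−2 ≥ (1.960)²·(1−r²)/r²
(1−r²)/r² = (1−0.0441)/0.0441 = 21.6757
n ≥ 2 + 3.8416·21.6757 = 2 + 83.2694 = 85.2694
⌈85.2694⌉ = 86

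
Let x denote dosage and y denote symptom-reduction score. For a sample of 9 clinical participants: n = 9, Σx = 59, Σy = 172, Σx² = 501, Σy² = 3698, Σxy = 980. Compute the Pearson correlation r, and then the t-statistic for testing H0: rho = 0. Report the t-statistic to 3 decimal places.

-2.461

S_xy = nΣxy − ΣxΣy = 9·980 − 59·172 = 8820 − 10148 = -1328
S_xx = nΣx² − (Σx)² = 9·501 − 59² = 4509 − 3481 = 1028
S_yy = nΣy² − (Σy)² = 9·3698 − 172² = 33282 − 29584 = 3698
r = S_xy / √(S_xx·S_yy) = -1328 / √(1028·3698) = -1328 / √3801544 = -1328 / 1949.7549 = -0.6811
t = r·√(n−2)/√(1−r²) = -0.6811·√7 / √(1−0.463897) = -1.802021 / 0.732191 = -2.461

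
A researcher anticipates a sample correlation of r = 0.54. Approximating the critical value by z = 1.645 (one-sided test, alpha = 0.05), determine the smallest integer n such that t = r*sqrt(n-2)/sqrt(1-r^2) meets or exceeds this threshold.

r√(n−2)/√(1−r²) ≥ 1.645  ⇔  n−2 ≥ (1.645)²·(1−r²)/r²
(1−r²)/r² = (1−0.2916)/0.2916 = 2.4294
n ≥ 2 + 2.706025·2.4294 = 2 + 6.5740 = 8.5740
⌈8.5740⌉ = 9

9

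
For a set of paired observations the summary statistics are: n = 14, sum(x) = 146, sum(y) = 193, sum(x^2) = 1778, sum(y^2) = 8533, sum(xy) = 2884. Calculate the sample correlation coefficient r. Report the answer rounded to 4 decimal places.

0.7114

Numerator: nΣxy − (Σx)(Σy) = 14·2884 − (146)(193) = 12198
Denominator: √[(nΣx²−(Σx)²)(nΣy²−(Σy)²)]
  nΣx²−(Σx)² = 14·1778 − 21316 = 3576;  nΣy²−(Σy)² = 14·8533 − 37249 = 82213
  √(3576·82213) = √293993688 = 17146.2441
r = 12198 / 17146.2441 = 0.7114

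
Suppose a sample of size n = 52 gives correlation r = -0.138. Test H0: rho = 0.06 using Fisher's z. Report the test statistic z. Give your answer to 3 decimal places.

z_r = atanh(-0.138) = -0.138886,  z_0 = atanh(0.06) = 0.060072
SE = 1/√(n−3) = 1/√49 = 0.142857
z = (z_r − z_0)/SE = (-0.138886 − 0.060072) / 0.142857 = -0.198958 / 0.142857 = -1.393

-1.393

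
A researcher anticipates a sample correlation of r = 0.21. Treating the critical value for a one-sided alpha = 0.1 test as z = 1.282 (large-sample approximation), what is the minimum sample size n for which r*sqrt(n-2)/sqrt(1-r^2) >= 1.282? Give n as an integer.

r√(n−2)/√(1−r²) ≥ 1.282  ⇔  n−2 ≥ (1.282)²·(1−r²)/r²
(1−r²)/r² = (1−0.0441)/0.0441 = 21.6757
n ≥ 2 + 1.643524·21.6757 = 2 + 35.6245 = 37.6245
⌈37.6245⌉ = 38

38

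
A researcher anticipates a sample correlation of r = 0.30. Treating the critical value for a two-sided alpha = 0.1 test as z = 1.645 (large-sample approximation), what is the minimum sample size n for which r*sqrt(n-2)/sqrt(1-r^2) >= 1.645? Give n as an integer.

30

r√(n−2)/√(1−r²) ≥ 1.645  ⇔  n−2 ≥ (1.645)²·(1−r²)/r²
(1−r²)/r² = (1−0.0900)/0.0900 = 10.1111
n ≥ 2 + 2.706025·10.1111 = 2 + 27.3609 = 29.3609
⌈29.3609⌉ = 30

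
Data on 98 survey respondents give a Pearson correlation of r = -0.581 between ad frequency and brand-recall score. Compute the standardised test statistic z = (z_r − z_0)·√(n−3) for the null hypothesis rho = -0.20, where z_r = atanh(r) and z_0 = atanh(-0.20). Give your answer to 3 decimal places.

Fisher z: atanh(-0.581) = -0.663971, atanh(-0.20) = -0.202733
z = (z_r − z_0)·√(n−3) = (-0.663971 − (-0.202733))·√95 = -0.461238 · 9.746794 = -4.496

-4.496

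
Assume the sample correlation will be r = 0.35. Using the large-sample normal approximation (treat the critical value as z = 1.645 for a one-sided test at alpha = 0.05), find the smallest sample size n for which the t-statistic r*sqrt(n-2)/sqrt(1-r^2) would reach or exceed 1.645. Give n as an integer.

r√(n−2)/√(1−r²) ≥ 1.645  ⇔  n−2 ≥ (1.645)²·(1−r²)/r²
(1−r²)/r² = (1−0.1225)/0.1225 = 7.1633
n ≥ 2 + 2.706025·7.1633 = 2 + 19.3841 = 21.3841
⌈21.3841⌉ = 22

22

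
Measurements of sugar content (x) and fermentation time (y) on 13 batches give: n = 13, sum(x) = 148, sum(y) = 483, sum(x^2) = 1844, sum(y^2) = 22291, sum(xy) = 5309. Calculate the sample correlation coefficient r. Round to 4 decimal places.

S_xy = nΣxy − ΣxΣy = 13·5309 − 148·483 = 69017 − 71484 = -2467
S_xx = nΣx² − (Σx)² = 13·1844 − 148² = 23972 − 21904 = 2068
S_yy = nΣy² − (Σy)² = 13·22291 − 483² = 289783 − 233289 = 56494
r = S_xy / √(S_xx·S_yy) = -2467 / √(2068·56494) = -2467 / √116829592 = -2467 / 10808.7738 = -0.2282

-0.2282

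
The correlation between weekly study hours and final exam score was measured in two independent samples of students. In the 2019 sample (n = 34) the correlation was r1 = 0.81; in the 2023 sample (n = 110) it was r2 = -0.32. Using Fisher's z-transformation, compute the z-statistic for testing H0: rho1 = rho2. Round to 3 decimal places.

7.151

z1 = atanh(0.81) = 1.127029,  z2 = atanh(-0.32) = -0.331647
SE = √(1/(n1−3) + 1/(n2−3)) = √(1/31 + 1/107) = √(0.0322581 + 0.0093458) = √0.0416039 = 0.203970
z = (z1 − z2)/SE = (1.127029 − (-0.331647)) / 0.203970 = 1.458676 / 0.203970 = 7.151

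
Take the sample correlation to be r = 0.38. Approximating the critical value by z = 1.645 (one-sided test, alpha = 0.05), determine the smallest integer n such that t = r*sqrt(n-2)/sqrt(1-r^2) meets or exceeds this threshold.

19

Need r·√(n−2)/√(1−r²) ≥ 1.645
√(n−2) ≥ 1.645·√(1−0.1444) / 0.38 = 1.645·0.924986 / 0.38 = 4.0042
n−2 ≥ 16.0336  ⇒  n ≥ 18.0336
Smallest integer n = 19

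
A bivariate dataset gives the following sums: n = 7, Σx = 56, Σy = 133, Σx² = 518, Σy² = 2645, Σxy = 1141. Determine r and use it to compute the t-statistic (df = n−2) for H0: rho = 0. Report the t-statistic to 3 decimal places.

3.566

Numerator: nΣxy − (Σx)(Σy) = 7·1141 − (56)(133) = 539
Denominator: √[(nΣx²−(Σx)²)(nΣy²−(Σy)²)]
  nΣx²−(Σx)² = 7·518 − 3136 = 490;  nΣy²−(Σy)² = 7·2645 − 17689 = 826
  √(490·826) = √404740 = 636.1918
r = 539 / 636.1918 = 0.8472
t = r·√(n−2)/√(1−r²) = 0.8472·√5 / √(1−0.717748) = 1.894397 / 0.531274 = 3.566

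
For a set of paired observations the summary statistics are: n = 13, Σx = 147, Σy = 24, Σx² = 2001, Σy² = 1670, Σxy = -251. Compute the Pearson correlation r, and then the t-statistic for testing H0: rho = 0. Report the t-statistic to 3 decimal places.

S_xy = nΣxy − ΣxΣy = 13·(-251) − 147·24 = -3263 − 3528 = -6791
S_xx = nΣx² − (Σx)² = 13·2001 − 147² = 26013 − 21609 = 4404
S_yy = nΣy² − (Σy)² = 13·1670 − 24² = 21710 − 576 = 21134
r = S_xy / √(S_xx·S_yy) = -6791 / √(4404·21134) = -6791 / √93074136 = -6791 / 9647.4938 = -0.7039
t = r·√(n−2)/√(1−r²) = -0.7039·√11 / √(1−0.495475) = -2.334572 / 0.710299 = -3.287

-3.287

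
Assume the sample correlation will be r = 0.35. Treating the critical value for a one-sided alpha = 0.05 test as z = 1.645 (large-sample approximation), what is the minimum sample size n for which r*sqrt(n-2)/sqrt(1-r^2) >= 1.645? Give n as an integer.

Need r·√(n−2)/√(1−r²) ≥ 1.645
√(n−2) ≥ 1.645·√(1−0.1225) / 0.35 = 1.645·0.936750 / 0.35 = 4.4027
n−2 ≥ 19.3838  ⇒  n ≥ 21.3838
Smallest integer n = 22

22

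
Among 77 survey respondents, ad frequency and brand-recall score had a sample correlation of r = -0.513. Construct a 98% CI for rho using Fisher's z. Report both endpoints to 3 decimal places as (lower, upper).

(-0.684, -0.288)

z_r = atanh(-0.513) = -0.566793;  SE = 1/√(n−3) = 1/√74 = 0.116248
z-limits: -0.566793 ± 2.326·0.116248 = -0.566793 ± 0.270393 = [-0.837186, -0.296400]
ρ-limits: (tanh -0.837186, tanh -0.296400) = (-0.684, -0.288)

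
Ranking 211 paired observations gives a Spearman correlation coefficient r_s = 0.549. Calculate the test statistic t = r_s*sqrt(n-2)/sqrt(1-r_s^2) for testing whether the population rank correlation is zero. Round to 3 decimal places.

t = r_s·√(n−2) / √(1−r_s²) with r_s = 0.549, n = 211
  = 0.549·√209 / √(1 − 0.301401)
  = 0.549·14.456832 / 0.835822
  = 7.936801 / 0.835822 = 9.496

9.496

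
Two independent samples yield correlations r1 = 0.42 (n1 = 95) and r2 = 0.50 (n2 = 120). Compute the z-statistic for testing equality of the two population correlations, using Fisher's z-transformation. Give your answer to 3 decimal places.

-0.729

Fisher z-transforms: z1 = atanh(0.42) = 0.447692, z2 = atanh(0.50) = 0.549306; difference d = -0.101614
Var(d) = 1/92 + 1/117 = 0.0108696 + 0.0085470 = 0.0194166
z = d/√Var(d) = -0.101614 / √0.0194166 = -0.101614 / 0.139343 = -0.729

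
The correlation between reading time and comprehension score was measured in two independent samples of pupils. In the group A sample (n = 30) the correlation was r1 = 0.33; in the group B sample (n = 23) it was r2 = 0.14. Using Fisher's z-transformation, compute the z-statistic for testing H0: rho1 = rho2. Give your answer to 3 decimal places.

Fisher z-transforms: z1 = atanh(0.33) = 0.342828, z2 = atanh(0.14) = 0.140926; difference d = 0.201902
Var(d) = 1/27 + 1/20 = 0.0370370 + 0.0500000 = 0.0870370
z = d/√Var(d) = 0.201902 / √0.0870370 = 0.201902 / 0.295020 = 0.684

0.684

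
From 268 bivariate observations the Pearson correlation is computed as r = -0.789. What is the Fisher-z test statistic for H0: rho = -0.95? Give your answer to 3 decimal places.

12.421

z_r = atanh(-0.789) = -1.068777,  z_0 = atanh(-0.95) = -1.831781
SE = 1/√(n−3) = 1/√265 = 0.061430
z = (z_r − z_0)/SE = (-1.068777 − (-1.831781)) / 0.061430 = 0.763004 / 0.061430 = 12.421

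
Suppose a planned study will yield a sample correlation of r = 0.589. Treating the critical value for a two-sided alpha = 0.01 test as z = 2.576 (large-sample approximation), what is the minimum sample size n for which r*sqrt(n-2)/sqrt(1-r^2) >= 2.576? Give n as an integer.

15

Need r·√(n−2)/√(1−r²) ≥ 2.576
√(n−2) ≥ 2.576·√(1−0.346921) / 0.589 = 2.576·0.808133 / 0.589 = 3.5344
n−2 ≥ 12.4920  ⇒  n ≥ 14.4920
Smallest integer n = 15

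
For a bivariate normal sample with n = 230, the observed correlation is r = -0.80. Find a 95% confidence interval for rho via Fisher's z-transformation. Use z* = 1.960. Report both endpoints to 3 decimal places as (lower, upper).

(-0.842, -0.748)

z_r = atanh(-0.80) = -1.098612;  SE = 1/√(n−3) = 1/√227 = 0.066372
z-limits: -1.098612 ± 1.960·0.066372 = -1.098612 ± 0.130089 = [-1.228701, -0.968523]
ρ-limits: (tanh -1.228701, tanh -0.968523) = (-0.842, -0.748)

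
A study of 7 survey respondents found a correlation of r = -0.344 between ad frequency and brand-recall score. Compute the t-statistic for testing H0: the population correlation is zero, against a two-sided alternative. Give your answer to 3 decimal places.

1 − r² = 1 − 0.118336 = 0.881664;  √(1−r²) = 0.938970
√(n−2) = √5 = 2.236068
t = r·√(n−2)/√(1−r²) = -0.344 · 2.236068 / 0.938970 = -0.819

-0.819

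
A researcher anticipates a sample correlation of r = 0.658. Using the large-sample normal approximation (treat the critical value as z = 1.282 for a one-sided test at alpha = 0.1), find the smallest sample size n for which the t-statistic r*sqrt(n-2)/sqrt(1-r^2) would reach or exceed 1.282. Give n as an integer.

r√(n−2)/√(1−r²) ≥ 1.282  ⇔  n−2 ≥ (1.282)²·(1−r²)/r²
(1−r²)/r² = (1−0.432964)/0.432964 = 1.3097
n ≥ 2 + 1.643524·1.3097 = 2 + 2.1525 = 4.1525
⌈4.1525⌉ = 5

5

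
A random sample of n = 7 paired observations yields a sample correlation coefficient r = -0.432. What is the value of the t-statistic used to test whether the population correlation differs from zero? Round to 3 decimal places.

1 − r² = 1 − 0.186624 = 0.813376;  √(1−r²) = 0.901874
√(n−2) = √5 = 2.236068
t = r·√(n−2)/√(1−r²) = -0.432 · 2.236068 / 0.901874 = -1.071

-1.071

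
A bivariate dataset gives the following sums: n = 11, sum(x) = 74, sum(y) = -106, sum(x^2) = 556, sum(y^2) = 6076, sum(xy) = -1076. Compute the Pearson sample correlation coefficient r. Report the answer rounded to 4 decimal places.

Numerator: nΣxy − (Σx)(Σy) = 11·(-1076) − (74)(-106) = -3992
Denominator: √[(nΣx²−(Σx)²)(nΣy²−(Σy)²)]
  nΣx²−(Σx)² = 11·556 − 5476 = 640;  nΣy²−(Σy)² = 11·6076 − 11236 = 55600
  √(640·55600) = √35584000 = 5965.2326
r = -3992 / 5965.2326 = -0.6692

-0.6692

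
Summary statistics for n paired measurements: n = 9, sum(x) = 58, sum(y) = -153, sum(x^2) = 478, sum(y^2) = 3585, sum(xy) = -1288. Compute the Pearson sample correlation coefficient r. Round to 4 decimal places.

S_xy = nΣxy − ΣxΣy = 9·(-1288) − 58·(-153) = -11592 − (-8874) = -2718
S_xx = nΣx² − (Σx)² = 9·478 − 58² = 4302 − 3364 = 938
S_yy = nΣy² − (Σy)² = 9·3585 − (-153)² = 32265 − 23409 = 8856
r = S_xy / √(S_xx·S_yy) = -2718 / √(938·8856) = -2718 / √8306928 = -2718 / 2882.1742 = -0.9430

-0.9430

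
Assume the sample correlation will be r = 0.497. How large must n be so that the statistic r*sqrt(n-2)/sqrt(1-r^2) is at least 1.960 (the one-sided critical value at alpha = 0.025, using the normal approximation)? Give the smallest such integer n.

14

r√(n−2)/√(1−r²) ≥ 1.960  ⇔  n−2 ≥ (1.960)²·(1−r²)/r²
(1−r²)/r² = (1−0.247009)/0.247009 = 3.0484
n ≥ 2 + 3.8416·3.0484 = 2 + 11.7107 = 13.7107
⌈13.7107⌉ = 14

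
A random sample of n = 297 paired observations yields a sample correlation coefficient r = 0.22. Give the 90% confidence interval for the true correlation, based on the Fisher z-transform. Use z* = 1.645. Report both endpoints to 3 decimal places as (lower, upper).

z_r = atanh(0.22) = 0.223656;  SE = 1/√(n−3) = 1/√294 = 0.058321
z-limits: 0.223656 ± 1.645·0.058321 = 0.223656 ± 0.095938 = [0.127718, 0.319594]
ρ-limits: (tanh 0.127718, tanh 0.319594) = (0.127, 0.309)

(0.127, 0.309)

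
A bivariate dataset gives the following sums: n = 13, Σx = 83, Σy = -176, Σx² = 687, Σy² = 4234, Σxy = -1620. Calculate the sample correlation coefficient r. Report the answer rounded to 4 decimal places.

-0.9204

S_xy = nΣxy − ΣxΣy = 13·(-1620) − 83·(-176) = -21060 − (-14608) = -6452
S_xx = nΣx² − (Σx)² = 13·687 − 83² = 8931 − 6889 = 2042
S_yy = nΣy² − (Σy)² = 13·4234 − (-176)² = 55042 − 30976 = 24066
r = S_xy / √(S_xx·S_yy) = -6452 / √(2042·24066) = -6452 / √49142772 = -6452 / 7010.1906 = -0.9204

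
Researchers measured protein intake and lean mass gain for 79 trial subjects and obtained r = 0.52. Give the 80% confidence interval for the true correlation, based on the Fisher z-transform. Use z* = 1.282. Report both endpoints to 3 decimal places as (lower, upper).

(0.405, 0.619)

z_r = atanh(0.52) = 0.576340;  SE = 1/√(n−3) = 1/√76 = 0.114708
z-limits: 0.576340 ± 1.282·0.114708 = 0.576340 ± 0.147056 = [0.429284, 0.723396]
ρ-limits: (tanh 0.429284, tanh 0.723396) = (0.405, 0.619)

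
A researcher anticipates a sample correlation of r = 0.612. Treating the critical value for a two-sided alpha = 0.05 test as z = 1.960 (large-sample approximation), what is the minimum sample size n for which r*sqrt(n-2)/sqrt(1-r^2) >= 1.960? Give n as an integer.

9

Need r·√(n−2)/√(1−r²) ≥ 1.960
√(n−2) ≥ 1.960·√(1−0.374544) / 0.612 = 1.960·0.790858 / 0.612 = 2.5328
n−2 ≥ 6.4151  ⇒  n ≥ 8.4151
Smallest integer n = 9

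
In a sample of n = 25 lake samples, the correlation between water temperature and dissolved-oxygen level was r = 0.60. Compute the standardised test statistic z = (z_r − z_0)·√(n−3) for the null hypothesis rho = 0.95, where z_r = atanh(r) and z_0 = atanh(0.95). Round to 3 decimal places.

-5.341

Fisher z: atanh(0.60) = 0.693147, atanh(0.95) = 1.831781
z = (z_r − z_0)·√(n−3) = (0.693147 − 1.831781)·√22 = -1.138634 · 4.690416 = -5.341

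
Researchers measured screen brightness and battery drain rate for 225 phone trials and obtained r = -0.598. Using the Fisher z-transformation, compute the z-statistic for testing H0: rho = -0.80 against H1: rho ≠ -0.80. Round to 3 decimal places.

Fisher z: atanh(-0.598) = -0.690028, atanh(-0.80) = -1.098612
z = (z_r − z_0)·√(n−3) = (-0.690028 − (-1.098612))·√222 = 0.408584 · 14.899664 = 6.088

6.088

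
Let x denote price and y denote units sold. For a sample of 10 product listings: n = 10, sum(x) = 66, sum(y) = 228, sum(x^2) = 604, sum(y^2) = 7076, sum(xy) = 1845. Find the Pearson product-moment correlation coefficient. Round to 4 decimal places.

0.6050

S_xy = nΣxy − ΣxΣy = 10·1845 − 66·228 = 18450 − 15048 = 3402
S_xx = nΣx² − (Σx)² = 10·604 − 66² = 6040 − 4356 = 1684
S_yy = nΣy² − (Σy)² = 10·7076 − 228² = 70760 − 51984 = 18776
r = S_xy / √(S_xx·S_yy) = 3402 / √(1684·18776) = 3402 / √31618784 = 3402 / 5623.0582 = 0.6050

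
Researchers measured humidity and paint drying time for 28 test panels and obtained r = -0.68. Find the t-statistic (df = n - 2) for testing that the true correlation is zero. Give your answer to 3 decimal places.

-4.729

t = r·√(n−2) / √(1−r²) with r = -0.68, n = 28
  = -0.68·√26 / √(1 − 0.4624)
  = -0.68·5.099020 / 0.733212
  = -3.467334 / 0.733212 = -4.729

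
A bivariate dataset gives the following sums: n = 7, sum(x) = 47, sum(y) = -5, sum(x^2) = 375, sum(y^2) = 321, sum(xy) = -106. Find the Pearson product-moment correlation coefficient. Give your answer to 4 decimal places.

-0.5273

S_xy = nΣxy − ΣxΣy = 7·(-106) − 47·(-5) = -742 − (-235) = -507
S_xx = nΣx² − (Σx)² = 7·375 − 47² = 2625 − 2209 = 416
S_yy = nΣy² − (Σy)² = 7·321 − (-5)² = 2247 − 25 = 2222
r = S_xy / √(S_xx·S_yy) = -507 / √(416·2222) = -507 / √924352 = -507 / 961.4323 = -0.5273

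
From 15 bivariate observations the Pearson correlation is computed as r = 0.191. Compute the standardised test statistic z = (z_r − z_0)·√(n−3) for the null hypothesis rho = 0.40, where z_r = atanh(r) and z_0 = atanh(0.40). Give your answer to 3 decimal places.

z_r = atanh(0.191) = 0.193375,  z_0 = atanh(0.40) = 0.423649
SE = 1/√(n−3) = 1/√12 = 0.288675
z = (z_r − z_0)/SE = (0.193375 − 0.423649) / 0.288675 = -0.230274 / 0.288675 = -0.798

-0.798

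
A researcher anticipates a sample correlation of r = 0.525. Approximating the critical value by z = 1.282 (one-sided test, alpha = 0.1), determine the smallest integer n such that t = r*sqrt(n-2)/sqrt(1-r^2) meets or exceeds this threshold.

7

r√(n−2)/√(1−r²) ≥ 1.282  ⇔  n−2 ≥ (1.282)²·(1−r²)/r²
(1−r²)/r² = (1−0.275625)/0.275625 = 2.6281
n ≥ 2 + 1.643524·2.6281 = 2 + 4.3193 = 6.3193
⌈6.3193⌉ = 7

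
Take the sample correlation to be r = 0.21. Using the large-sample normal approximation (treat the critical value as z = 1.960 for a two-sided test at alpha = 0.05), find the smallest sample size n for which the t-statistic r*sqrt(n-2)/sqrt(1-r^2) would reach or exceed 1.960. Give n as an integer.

86

r√(n−2)/√(1−r²) ≥ 1.960  ⇔  n−2 ≥ (1.960)²·(1−r²)/r²
(1−r²)/r² = (1−0.0441)/0.0441 = 21.6757
n ≥ 2 + 3.8416·21.6757 = 2 + 83.2694 = 85.2694
⌈85.2694⌉ = 86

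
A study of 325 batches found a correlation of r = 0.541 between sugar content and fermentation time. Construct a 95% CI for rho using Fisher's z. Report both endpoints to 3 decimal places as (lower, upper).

(0.459, 0.614)

Fisher z: z_r = atanh(r) = ½·ln((1+0.541)/(1−0.541)) = 0.605568
SE(z) = 1/√(n−3) = 1/√322 = 0.055728
95% ⇒ z* = 1.960; margin = 1.960·0.055728 = 0.109227
CI on z-scale: (0.496341, 0.714795)
Back-transform: tanh(0.496341) = 0.459235, tanh(0.714795) = 0.613675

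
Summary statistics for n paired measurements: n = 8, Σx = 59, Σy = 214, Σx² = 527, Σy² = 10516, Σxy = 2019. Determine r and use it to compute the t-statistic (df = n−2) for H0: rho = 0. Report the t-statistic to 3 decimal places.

2.177

S_xy = nΣxy − ΣxΣy = 8·2019 − 59·214 = 16152 − 12626 = 3526
S_xx = nΣx² − (Σx)² = 8·527 − 59² = 4216 − 3481 = 735
S_yy = nΣy² − (Σy)² = 8·10516 − 214² = 84128 − 45796 = 38332
r = S_xy / √(S_xx·S_yy) = 3526 / √(735·38332) = 3526 / √28174020 = 3526 / 5307.9205 = 0.6643
t = r·√(n−2)/√(1−r²) = 0.6643·√6 / √(1−0.441294) = 1.627196 / 0.747466 = 2.177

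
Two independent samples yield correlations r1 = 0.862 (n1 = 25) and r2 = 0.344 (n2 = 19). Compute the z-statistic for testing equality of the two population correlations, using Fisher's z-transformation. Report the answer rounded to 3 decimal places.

Fisher z-transforms: z1 = atanh(0.862) = 1.301076, z2 = atanh(0.344) = 0.358622; difference d = 0.942454
Var(d) = 1/22 + 1/16 = 0.0454545 + 0.0625000 = 0.1079545
z = d/√Var(d) = 0.942454 / √0.1079545 = 0.942454 / 0.328564 = 2.868

2.868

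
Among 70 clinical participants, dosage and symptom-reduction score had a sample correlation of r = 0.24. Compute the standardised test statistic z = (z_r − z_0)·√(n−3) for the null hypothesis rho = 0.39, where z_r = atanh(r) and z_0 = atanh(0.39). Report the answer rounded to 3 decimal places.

-1.367

Fisher z: atanh(0.24) = 0.244774, atanh(0.39) = 0.411800
z = (z_r − z_0)·√(n−3) = (0.244774 − 0.411800)·√67 = -0.167026 · 8.185353 = -1.367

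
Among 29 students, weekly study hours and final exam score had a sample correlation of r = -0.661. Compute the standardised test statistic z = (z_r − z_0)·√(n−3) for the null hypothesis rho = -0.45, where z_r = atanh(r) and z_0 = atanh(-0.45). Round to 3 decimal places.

-1.580

Fisher z: atanh(-0.661) = -0.794588, atanh(-0.45) = -0.484700
z = (z_r − z_0)·√(n−3) = (-0.794588 − (-0.484700))·√26 = -0.309888 · 5.099020 = -1.580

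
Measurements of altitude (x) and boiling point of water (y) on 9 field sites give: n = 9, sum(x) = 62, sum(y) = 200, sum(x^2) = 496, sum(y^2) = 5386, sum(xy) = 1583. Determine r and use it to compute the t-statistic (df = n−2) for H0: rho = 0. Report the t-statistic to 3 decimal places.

3.600

Numerator: nΣxy − (Σx)(Σy) = 9·1583 − (62)(200) = 1847
Denominator: √[(nΣx²−(Σx)²)(nΣy²−(Σy)²)]
  nΣx²−(Σx)² = 9·496 − 3844 = 620;  nΣy²−(Σy)² = 9·5386 − 40000 = 8474
  √(620·8474) = √5253880 = 2292.1344
r = 1847 / 2292.1344 = 0.8058
t = r·√(n−2)/√(1−r²) = 0.8058·√7 / √(1−0.649314) = 2.131946 / 0.592187 = 3.600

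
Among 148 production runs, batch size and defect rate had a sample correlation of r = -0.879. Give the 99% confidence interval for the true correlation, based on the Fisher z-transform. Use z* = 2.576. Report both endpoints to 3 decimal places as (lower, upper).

(-0.919, -0.820)

Fisher z: z_r = atanh(r) = ½·ln((1+(-0.879))/(1−(-0.879))) = -1.371352
SE(z) = 1/√(n−3) = 1/√145 = 0.083045
99% ⇒ z* = 2.576; margin = 2.576·0.083045 = 0.213924
CI on z-scale: (-1.585276, -1.157428)
Back-transform: tanh(-1.585276) = -0.919422, tanh(-1.157428) = -0.820200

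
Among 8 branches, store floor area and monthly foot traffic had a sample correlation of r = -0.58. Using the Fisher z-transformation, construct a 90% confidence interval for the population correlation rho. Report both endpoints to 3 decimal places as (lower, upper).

z_r = atanh(-0.58) = -0.662463;  SE = 1/√(n−3) = 1/√5 = 0.447214
z-limits: -0.662463 ± 1.645·0.447214 = -0.662463 ± 0.735667 = [-1.398130, 0.073204]
ρ-limits: (tanh -1.398130, tanh 0.073204) = (-0.885, 0.073)

(-0.885, 0.073)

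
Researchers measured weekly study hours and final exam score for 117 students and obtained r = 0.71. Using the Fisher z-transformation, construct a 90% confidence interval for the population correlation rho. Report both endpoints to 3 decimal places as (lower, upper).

z_r = atanh(0.71) = 0.887184;  SE = 1/√(n−3) = 1/√114 = 0.093659
z-limits: 0.887184 ± 1.645·0.093659 = 0.887184 ± 0.154069 = [0.733115, 1.041253]
ρ-limits: (tanh 0.733115, tanh 1.041253) = (0.625, 0.778)

(0.625, 0.778)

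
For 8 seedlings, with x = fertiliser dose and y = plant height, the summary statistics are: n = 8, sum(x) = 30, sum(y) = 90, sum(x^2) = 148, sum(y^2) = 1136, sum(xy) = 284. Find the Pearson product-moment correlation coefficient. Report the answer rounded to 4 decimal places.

-0.8080

Numerator: nΣxy − (Σx)(Σy) = 8·284 − (30)(90) = -428
Denominator: √[(nΣx²−(Σx)²)(nΣy²−(Σy)²)]
  nΣx²−(Σx)² = 8·148 − 900 = 284;  nΣy²−(Σy)² = 8·1136 − 8100 = 988
  √(284·988) = √280592 = 529.7094
r = -428 / 529.7094 = -0.8080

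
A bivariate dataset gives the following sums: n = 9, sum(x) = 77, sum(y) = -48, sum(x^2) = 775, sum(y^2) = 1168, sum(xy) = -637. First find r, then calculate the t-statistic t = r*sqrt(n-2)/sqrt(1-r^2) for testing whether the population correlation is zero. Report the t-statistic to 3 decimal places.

S_xy = nΣxy − ΣxΣy = 9·(-637) − 77·(-48) = -5733 − (-3696) = -2037
S_xx = nΣx² − (Σx)² = 9·775 − 77² = 6975 − 5929 = 1046
S_yy = nΣy² − (Σy)² = 9·1168 − (-48)² = 10512 − 2304 = 8208
r = S_xy / √(S_xx·S_yy) = -2037 / √(1046·8208) = -2037 / √8585568 = -2037 / 2930.1140 = -0.6952
t = r·√(n−2)/√(1−r²) = -0.6952·√7 / √(1−0.483303) = -1.839326 / 0.718816 = -2.559

-2.559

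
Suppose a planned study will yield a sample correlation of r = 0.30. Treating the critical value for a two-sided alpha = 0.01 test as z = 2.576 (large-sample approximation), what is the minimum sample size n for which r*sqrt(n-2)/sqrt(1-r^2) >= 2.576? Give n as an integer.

70

r√(n−2)/√(1−r²) ≥ 2.576  ⇔  n−2 ≥ (2.576)²·(1−r²)/r²
(1−r²)/r² = (1−0.0900)/0.0900 = 10.1111
n ≥ 2 + 6.635776·10.1111 = 2 + 67.0950 = 69.0950
⌈69.0950⌉ = 70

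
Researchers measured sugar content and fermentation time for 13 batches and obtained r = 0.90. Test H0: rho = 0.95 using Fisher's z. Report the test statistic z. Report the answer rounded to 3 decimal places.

z_r = atanh(0.90) = 1.472219,  z_0 = atanh(0.95) = 1.831781
SE = 1/√(n−3) = 1/√10 = 0.316228
z = (z_r − z_0)/SE = (1.472219 − 1.831781) / 0.316228 = -0.359562 / 0.316228 = -1.137

-1.137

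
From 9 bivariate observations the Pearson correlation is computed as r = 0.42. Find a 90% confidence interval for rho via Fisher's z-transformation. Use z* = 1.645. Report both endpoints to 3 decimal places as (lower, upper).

Fisher z: z_r = atanh(r) = ½·ln((1+0.42)/(1−0.42)) = 0.447692
SE(z) = 1/√(n−3) = 1/√6 = 0.408248
90% ⇒ z* = 1.645; margin = 1.645·0.408248 = 0.671568
CI on z-scale: (-0.223876, 1.119260)
Back-transform: tanh(-0.223876) = -0.220209, tanh(1.119260) = 0.807311

(-0.220, 0.807)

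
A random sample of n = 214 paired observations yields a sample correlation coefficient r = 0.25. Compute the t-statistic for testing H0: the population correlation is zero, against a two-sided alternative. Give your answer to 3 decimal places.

3.759

1 − r² = 1 − 0.0625 = 0.9375;  √(1−r²) = 0.968246
√(n−2) = √212 = 14.560220
t = r·√(n−2)/√(1−r²) = 0.25 · 14.560220 / 0.968246 = 3.759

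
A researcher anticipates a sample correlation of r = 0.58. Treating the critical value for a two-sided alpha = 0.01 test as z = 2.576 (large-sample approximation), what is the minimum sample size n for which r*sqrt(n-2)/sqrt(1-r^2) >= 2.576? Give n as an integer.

16

r√(n−2)/√(1−r²) ≥ 2.576  ⇔  n−2 ≥ (2.576)²·(1−r²)/r²
(1−r²)/r² = (1−0.3364)/0.3364 = 1.9727
n ≥ 2 + 6.635776·1.9727 = 2 + 13.0904 = 15.0904
⌈15.0904⌉ = 16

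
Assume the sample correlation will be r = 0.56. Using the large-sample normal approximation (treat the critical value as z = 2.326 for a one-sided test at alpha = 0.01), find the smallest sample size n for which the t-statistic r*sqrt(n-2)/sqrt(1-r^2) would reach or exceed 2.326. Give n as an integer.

r√(n−2)/√(1−r²) ≥ 2.326  ⇔  n−2 ≥ (2.326)²·(1−r²)/r²
(1−r²)/r² = (1−0.3136)/0.3136 = 2.1888
n ≥ 2 + 5.410276·2.1888 = 2 + 11.8420 = 13.8420
⌈13.8420⌉ = 14

14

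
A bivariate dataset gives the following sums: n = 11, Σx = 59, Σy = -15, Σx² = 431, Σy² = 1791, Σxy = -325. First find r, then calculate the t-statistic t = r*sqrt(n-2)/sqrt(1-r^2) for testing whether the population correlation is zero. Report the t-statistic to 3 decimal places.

-1.940

Numerator: nΣxy − (Σx)(Σy) = 11·(-325) − (59)(-15) = -2690
Denominator: √[(nΣx²−(Σx)²)(nΣy²−(Σy)²)]
  nΣx²−(Σx)² = 11·431 − 3481 = 1260;  nΣy²−(Σy)² = 11·1791 − 225 = 19476
  √(1260·19476) = √24539760 = 4953.7622
r = -2690 / 4953.7622 = -0.5430
t = r·√(n−2)/√(1−r²) = -0.5430·√9 / √(1−0.294849) = -1.629000 / 0.839733 = -1.940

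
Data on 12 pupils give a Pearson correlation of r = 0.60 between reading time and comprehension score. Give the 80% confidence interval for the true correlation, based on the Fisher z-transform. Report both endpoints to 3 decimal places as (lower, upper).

(0.260, 0.808)

Fisher z: z_r = atanh(r) = ½·ln((1+0.60)/(1−0.60)) = 0.693147
SE(z) = 1/√(n−3) = 1/√9 = 0.333333
80% ⇒ z* = 1.282; margin = 1.282·0.333333 = 0.427333
CI on z-scale: (0.265814, 1.120480)
Back-transform: tanh(0.265814) = 0.259725, tanh(1.120480) = 0.807736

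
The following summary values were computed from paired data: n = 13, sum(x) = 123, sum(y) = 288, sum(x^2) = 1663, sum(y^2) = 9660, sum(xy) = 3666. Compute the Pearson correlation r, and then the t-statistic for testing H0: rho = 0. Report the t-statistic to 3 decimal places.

S_xy = nΣxy − ΣxΣy = 13·3666 − 123·288 = 47658 − 35424 = 12234
S_xx = nΣx² − (Σx)² = 13·1663 − 123² = 21619 − 15129 = 6490
S_yy = nΣy² − (Σy)² = 13·9660 − 288² = 125580 − 82944 = 42636
r = S_xy / √(S_xx·S_yy) = 12234 / √(6490·42636) = 12234 / √276707640 = 12234 / 16634.5316 = 0.7355
t = r·√(n−2)/√(1−r²) = 0.7355·√11 / √(1−0.540960) = 2.439378 / 0.677525 = 3.600

3.600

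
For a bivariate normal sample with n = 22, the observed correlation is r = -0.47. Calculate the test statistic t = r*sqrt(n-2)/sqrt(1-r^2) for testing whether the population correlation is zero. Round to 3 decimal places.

t = r·√(n−2) / √(1−r²) with r = -0.47, n = 22
  = -0.47·√20 / √(1 − 0.2209)
  = -0.47·4.472136 / 0.882666
  = -2.101904 / 0.882666 = -2.381

-2.381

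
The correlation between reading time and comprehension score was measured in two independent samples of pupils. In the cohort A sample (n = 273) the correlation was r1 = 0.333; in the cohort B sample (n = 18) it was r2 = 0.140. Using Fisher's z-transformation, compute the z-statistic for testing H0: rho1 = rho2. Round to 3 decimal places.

0.774

z1 = atanh(0.333) = 0.346199,  z2 = atanh(0.140) = 0.140926
SE = √(1/(n1−3) + 1/(n2−3)) = √(1/270 + 1/15) = √(0.0037037 + 0.0666667) = √0.0703704 = 0.265274
z = (z1 − z2)/SE = (0.346199 − 0.140926) / 0.265274 = 0.205273 / 0.265274 = 0.774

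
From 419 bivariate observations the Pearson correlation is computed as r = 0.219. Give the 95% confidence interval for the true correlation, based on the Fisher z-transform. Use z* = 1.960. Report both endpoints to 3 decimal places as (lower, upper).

z_r = atanh(0.219) = 0.222605;  SE = 1/√(n−3) = 1/√416 = 0.049029
z-limits: 0.222605 ± 1.960·0.049029 = 0.222605 ± 0.096097 = [0.126508, 0.318702]
ρ-limits: (tanh 0.126508, tanh 0.318702) = (0.126, 0.308)

(0.126, 0.308)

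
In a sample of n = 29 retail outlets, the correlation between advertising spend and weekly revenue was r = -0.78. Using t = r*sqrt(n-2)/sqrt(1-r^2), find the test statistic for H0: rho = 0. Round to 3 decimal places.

t = r·√(n−2) / √(1−r²) with r = -0.78, n = 29
  = -0.78·√27 / √(1 − 0.6084)
  = -0.78·5.196152 / 0.625780
  = -4.052999 / 0.625780 = -6.477

-6.477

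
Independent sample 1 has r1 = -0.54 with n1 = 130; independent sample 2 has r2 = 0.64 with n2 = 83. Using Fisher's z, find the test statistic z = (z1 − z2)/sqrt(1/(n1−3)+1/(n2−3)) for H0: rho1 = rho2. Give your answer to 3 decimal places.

-9.544

z1 = atanh(-0.54) = -0.604156,  z2 = atanh(0.64) = 0.758174
SE = √(1/(n1−3) + 1/(n2−3)) = √(1/127 + 1/80) = √(0.0078740 + 0.0125000) = √0.0203740 = 0.142738
z = (z1 − z2)/SE = (-0.604156 − 0.758174) / 0.142738 = -1.362330 / 0.142738 = -9.544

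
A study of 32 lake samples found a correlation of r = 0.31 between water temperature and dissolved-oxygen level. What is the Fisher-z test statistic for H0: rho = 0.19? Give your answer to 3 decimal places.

0.690

z_r = atanh(0.31) = 0.320545,  z_0 = atanh(0.19) = 0.192337
SE = 1/√(n−3) = 1/√29 = 0.185695
z = (z_r − z_0)/SE = (0.320545 − 0.192337) / 0.185695 = 0.128208 / 0.185695 = 0.690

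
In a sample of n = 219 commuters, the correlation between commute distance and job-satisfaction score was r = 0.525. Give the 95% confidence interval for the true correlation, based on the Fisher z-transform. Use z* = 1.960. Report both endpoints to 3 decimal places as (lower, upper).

z_r = atanh(0.525) = 0.583217;  SE = 1/√(n−3) = 1/√216 = 0.068041
z-limits: 0.583217 ± 1.960·0.068041 = 0.583217 ± 0.133360 = [0.449857, 0.716577]
ρ-limits: (tanh 0.449857, tanh 0.716577) = (0.422, 0.615)

(0.422, 0.615)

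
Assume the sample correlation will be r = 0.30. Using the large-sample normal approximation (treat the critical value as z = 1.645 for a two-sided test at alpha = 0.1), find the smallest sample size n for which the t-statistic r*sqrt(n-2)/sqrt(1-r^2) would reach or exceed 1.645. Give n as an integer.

Need r·√(n−2)/√(1−r²) ≥ 1.645
√(n−2) ≥ 1.645·√(1−0.0900) / 0.30 = 1.645·0.953939 / 0.30 = 5.2308
n−2 ≥ 27.3613  ⇒  n ≥ 29.3613
Smallest integer n = 30

30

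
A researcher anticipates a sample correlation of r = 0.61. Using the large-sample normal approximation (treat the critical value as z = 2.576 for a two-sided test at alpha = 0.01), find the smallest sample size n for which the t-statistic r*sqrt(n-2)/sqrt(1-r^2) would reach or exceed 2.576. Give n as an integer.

r√(n−2)/√(1−r²) ≥ 2.576  ⇔  n−2 ≥ (2.576)²·(1−r²)/r²
(1−r²)/r² = (1−0.3721)/0.3721 = 1.6874
n ≥ 2 + 6.635776·1.6874 = 2 + 11.1972 = 13.1972
⌈13.1972⌉ = 14

14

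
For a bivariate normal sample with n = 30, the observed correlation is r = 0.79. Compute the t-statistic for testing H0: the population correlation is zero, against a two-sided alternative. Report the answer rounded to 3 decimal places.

1 − r² = 1 − 0.6241 = 0.3759;  √(1−r²) = 0.613107
√(n−2) = √28 = 5.291503
t = r·√(n−2)/√(1−r²) = 0.79 · 5.291503 / 0.613107 = 6.818

6.818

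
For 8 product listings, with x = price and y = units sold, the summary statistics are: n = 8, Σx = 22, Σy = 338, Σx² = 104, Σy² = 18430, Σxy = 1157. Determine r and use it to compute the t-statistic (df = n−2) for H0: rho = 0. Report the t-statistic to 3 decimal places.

S_xy = nΣxy − ΣxΣy = 8·1157 − 22·338 = 9256 − 7436 = 1820
S_xx = nΣx² − (Σx)² = 8·104 − 22² = 832 − 484 = 348
S_yy = nΣy² − (Σy)² = 8·18430 − 338² = 147440 − 114244 = 33196
r = S_xy / √(S_xx·S_yy) = 1820 / √(348·33196) = 1820 / √11552208 = 1820 / 3398.8539 = 0.5355
t = r·√(n−2)/√(1−r²) = 0.5355·√6 / √(1−0.286760) = 1.311702 / 0.844535 = 1.553

1.553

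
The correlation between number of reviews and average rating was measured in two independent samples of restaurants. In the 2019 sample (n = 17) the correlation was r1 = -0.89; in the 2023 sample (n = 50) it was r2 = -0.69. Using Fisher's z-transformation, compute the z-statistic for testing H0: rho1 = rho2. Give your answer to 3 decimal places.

Fisher z-transforms: z1 = atanh(-0.89) = -1.421926, z2 = atanh(-0.69) = -0.847956; difference d = -0.573970
Var(d) = 1/14 + 1/47 = 0.0714286 + 0.0212766 = 0.0927052
z = d/√Var(d) = -0.573970 / √0.0927052 = -0.573970 / 0.304475 = -1.885

-1.885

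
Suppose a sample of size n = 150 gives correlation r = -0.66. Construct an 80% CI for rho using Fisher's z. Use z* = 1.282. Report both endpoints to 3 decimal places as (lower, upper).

z_r = atanh(-0.66) = -0.792814;  SE = 1/√(n−3) = 1/√147 = 0.082479
z-limits: -0.792814 ± 1.282·0.082479 = -0.792814 ± 0.105738 = [-0.898552, -0.687076]
ρ-limits: (tanh -0.898552, tanh -0.687076) = (-0.716, -0.596)

(-0.716, -0.596)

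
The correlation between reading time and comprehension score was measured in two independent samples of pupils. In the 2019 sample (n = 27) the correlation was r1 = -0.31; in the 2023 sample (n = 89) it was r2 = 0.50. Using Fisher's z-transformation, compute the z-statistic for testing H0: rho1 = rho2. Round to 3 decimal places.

z1 = atanh(-0.31) = -0.320545,  z2 = atanh(0.50) = 0.549306
SE = √(1/(n1−3) + 1/(n2−3)) = √(1/24 + 1/86) = √(0.0416667 + 0.0116279) = √0.0532946 = 0.230856
z = (z1 − z2)/SE = (-0.320545 − 0.549306) / 0.230856 = -0.869851 / 0.230856 = -3.768

-3.768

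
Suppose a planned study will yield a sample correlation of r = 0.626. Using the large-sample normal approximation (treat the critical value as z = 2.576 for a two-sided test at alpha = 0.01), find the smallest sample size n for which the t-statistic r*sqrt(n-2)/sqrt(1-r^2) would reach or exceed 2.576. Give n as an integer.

13

r√(n−2)/√(1−r²) ≥ 2.576  ⇔  n−2 ≥ (2.576)²·(1−r²)/r²
(1−r²)/r² = (1−0.391876)/0.391876 = 1.5518
n ≥ 2 + 6.635776·1.5518 = 2 + 10.2974 = 12.2974
⌈12.2974⌉ = 13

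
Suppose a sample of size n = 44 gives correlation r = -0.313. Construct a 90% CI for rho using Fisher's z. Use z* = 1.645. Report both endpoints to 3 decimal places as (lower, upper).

(-0.523, -0.067)

Fisher z: z_r = atanh(r) = ½·ln((1+(-0.313))/(1−(-0.313))) = -0.323868
SE(z) = 1/√(n−3) = 1/√41 = 0.156174
90% ⇒ z* = 1.645; margin = 1.645·0.156174 = 0.256906
CI on z-scale: (-0.580774, -0.066962)
Back-transform: tanh(-0.580774) = -0.523228, tanh(-0.066962) = -0.066862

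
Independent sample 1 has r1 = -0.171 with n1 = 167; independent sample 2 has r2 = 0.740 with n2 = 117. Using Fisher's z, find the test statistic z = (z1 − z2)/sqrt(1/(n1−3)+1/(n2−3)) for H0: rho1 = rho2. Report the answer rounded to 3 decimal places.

-9.211

z1 = atanh(-0.171) = -0.172697,  z2 = atanh(0.740) = 0.950479
SE = √(1/(n1−3) + 1/(n2−3)) = √(1/164 + 1/114) = √(0.0060976 + 0.0087719) = √0.0148695 = 0.121941
z = (z1 − z2)/SE = (-0.172697 − 0.950479) / 0.121941 = -1.123176 / 0.121941 = -9.211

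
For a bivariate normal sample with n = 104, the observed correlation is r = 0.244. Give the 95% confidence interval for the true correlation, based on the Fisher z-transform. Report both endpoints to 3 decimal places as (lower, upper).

(0.054, 0.417)

z_r = atanh(0.244) = 0.249023;  SE = 1/√(n−3) = 1/√101 = 0.099504
z-limits: 0.249023 ± 1.960·0.099504 = 0.249023 ± 0.195028 = [0.053995, 0.444051]
ρ-limits: (tanh 0.053995, tanh 0.444051) = (0.054, 0.417)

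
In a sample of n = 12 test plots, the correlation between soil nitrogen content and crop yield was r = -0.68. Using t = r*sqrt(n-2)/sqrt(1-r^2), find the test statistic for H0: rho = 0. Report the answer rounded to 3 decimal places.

-2.933

t = r·√(n−2) / √(1−r²) with r = -0.68, n = 12
  = -0.68·√10 / √(1 − 0.4624)
  = -0.68·3.162278 / 0.733212
  = -2.150349 / 0.733212 = -2.933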